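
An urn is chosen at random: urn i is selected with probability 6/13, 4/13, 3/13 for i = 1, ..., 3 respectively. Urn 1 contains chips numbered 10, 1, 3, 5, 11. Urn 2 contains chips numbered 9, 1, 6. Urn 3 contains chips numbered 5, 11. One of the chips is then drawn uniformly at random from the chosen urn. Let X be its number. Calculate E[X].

244/39

E[X | urn 1] = (10+1+3+5+11)/5 = 6.
E[X | urn 2] = (9+1+6)/3 = 16/3.
E[X | urn 3] = (5+11)/2 = 8.
By the law of total expectation,
E[X] = (6/13)·(6) + (4/13)·(16/3) + (3/13)·(8) = 244/39.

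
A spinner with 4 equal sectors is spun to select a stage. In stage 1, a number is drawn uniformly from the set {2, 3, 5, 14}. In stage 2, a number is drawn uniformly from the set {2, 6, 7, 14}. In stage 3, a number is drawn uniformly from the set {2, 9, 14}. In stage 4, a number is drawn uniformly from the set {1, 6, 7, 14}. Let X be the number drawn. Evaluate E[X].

E[X | stage 1] = (2+3+5+14)/4 = 6.
E[X | stage 2] = (2+6+7+14)/4 = 29/4.
E[X | stage 3] = (2+9+14)/3 = 25/3.
E[X | stage 4] = (1+6+7+14)/4 = 7.
By the law of total expectation,
E[X] = (1/4)·(6) + (1/4)·(29/4) + (1/4)·(25/3) + (1/4)·(7) = 343/48.

343/48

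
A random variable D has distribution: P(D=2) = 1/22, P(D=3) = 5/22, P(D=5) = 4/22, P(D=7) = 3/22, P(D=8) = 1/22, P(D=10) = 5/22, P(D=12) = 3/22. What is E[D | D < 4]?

P(D < 4) = 3/11.
Σ over the event: 2·1/22 + 3·5/22 = 17/22.
E[D | D < 4] = (17/22) / (3/11) = 17/6.

17/6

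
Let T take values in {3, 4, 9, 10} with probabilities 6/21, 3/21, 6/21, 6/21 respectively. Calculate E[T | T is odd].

6

P(T is odd) = 4/7.
Σ over the event: 3·2/7 + 9·2/7 = 24/7.
E[T | T is odd] = (24/7) / (4/7) = 6.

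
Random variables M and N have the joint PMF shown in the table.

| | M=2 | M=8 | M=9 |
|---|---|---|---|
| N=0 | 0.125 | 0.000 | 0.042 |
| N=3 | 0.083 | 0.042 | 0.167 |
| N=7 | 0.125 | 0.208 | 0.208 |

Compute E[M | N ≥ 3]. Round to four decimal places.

P(N ≥ 3) = 0.833.
Summing M·P(M=x,N=y) over the conditioning event gives 5.791.
E[M | N ≥ 3] = (5.791) / (0.833) = 6.9520.

6.9520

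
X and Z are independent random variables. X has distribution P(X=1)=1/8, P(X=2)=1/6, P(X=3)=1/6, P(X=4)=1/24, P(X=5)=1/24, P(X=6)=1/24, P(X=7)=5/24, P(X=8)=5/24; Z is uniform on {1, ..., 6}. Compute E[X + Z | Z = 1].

P(Z = 1) = 1/6.
Summing (X+Z)·P(x,y) over outcomes with Z = 1 gives 137/144.
E[X + Z | Z = 1] = (137/144) / (1/6) = 137/24.

137/24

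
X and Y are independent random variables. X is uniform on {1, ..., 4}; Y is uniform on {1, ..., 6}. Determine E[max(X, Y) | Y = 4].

P(Y = 4) = 1/6.
Summing max(X,Y)·P(x,y) over outcomes with Y = 4 gives 2/3.
E[max(X, Y) | Y = 4] = (2/3) / (1/6) = 4.

4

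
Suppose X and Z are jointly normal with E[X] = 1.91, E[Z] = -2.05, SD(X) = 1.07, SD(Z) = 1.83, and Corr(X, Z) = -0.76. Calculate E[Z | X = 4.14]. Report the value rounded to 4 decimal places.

E[Z | X=x] = μ_Z + ρ(σ_Z/σ_X)(x − μ_X) for jointly normal variables.
E[Z | X=4.14] = -2.05 + (-0.76)·(1.83/1.07)·(4.14 − (1.91)) = -2.05 + (-1.2998)·(2.23) = -4.9486.

-4.9486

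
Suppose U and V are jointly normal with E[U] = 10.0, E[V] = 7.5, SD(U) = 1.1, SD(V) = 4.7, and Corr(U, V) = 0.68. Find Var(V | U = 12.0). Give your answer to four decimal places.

11.8756

Var(V | U=x) = (1 − ρ²)·σ_V².
Var(V | U=12.0) = (4.7)²·(1 − (0.68)²) = 22.09·0.5376 = 11.8756.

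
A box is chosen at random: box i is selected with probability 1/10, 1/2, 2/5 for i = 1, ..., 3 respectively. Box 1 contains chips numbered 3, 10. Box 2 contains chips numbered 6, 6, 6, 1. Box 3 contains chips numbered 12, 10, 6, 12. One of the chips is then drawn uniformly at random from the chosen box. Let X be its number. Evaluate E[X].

281/40

E[X | box 1] = (3+10)/2 = 13/2.
E[X | box 2] = (6+6+6+1)/4 = 19/4.
E[X | box 3] = (12+10+6+12)/4 = 10.
By the law of total expectation,
E[X] = (1/10)·(13/2) + (1/2)·(19/4) + (2/5)·(10) = 281/40.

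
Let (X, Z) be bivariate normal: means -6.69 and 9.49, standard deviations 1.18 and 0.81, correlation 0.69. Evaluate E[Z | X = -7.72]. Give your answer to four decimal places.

For a bivariate normal, E[Z | X=x] = μ_Z + ρ·(σ_Z/σ_X)·(x − μ_X).
E[Z | X=-7.72] = 9.49 + (0.69)·(0.81/1.18)·(-7.72 − (-6.69)) = 9.49 + (0.473644)·(-1.03) = 9.0021.

9.0021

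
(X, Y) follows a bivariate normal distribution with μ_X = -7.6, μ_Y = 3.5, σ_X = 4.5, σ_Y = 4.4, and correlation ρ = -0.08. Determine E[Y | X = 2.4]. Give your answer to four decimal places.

E[Y | X=x] = μ_Y + ρ(σ_Y/σ_X)(x − μ_X) for jointly normal variables.
E[Y | X=2.4] = 3.5 + (-0.08)·(4.4/4.5)·(2.4 − (-7.6)) = 3.5 + (-0.078222)·(10) = 2.7178.

2.7178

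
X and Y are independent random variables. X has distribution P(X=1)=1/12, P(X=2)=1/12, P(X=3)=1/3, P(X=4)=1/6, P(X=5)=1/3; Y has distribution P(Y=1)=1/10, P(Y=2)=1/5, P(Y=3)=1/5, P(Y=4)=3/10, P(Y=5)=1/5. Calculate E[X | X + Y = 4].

9/4

P(X + Y = 4) = 1/15.
Summing X·P(x,y) over outcomes with X + Y = 4 gives 3/20.
E[X | X + Y = 4] = (3/20) / (1/15) = 9/4.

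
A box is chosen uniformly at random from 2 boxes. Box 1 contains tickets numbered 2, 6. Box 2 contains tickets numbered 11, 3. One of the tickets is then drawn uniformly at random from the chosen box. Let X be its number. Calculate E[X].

E[X | box 1] = (2+6)/2 = 4.
E[X | box 2] = (11+3)/2 = 7.
By the law of total expectation,
E[X] = (1/2)·(4) + (1/2)·(7) = 11/2.

11/2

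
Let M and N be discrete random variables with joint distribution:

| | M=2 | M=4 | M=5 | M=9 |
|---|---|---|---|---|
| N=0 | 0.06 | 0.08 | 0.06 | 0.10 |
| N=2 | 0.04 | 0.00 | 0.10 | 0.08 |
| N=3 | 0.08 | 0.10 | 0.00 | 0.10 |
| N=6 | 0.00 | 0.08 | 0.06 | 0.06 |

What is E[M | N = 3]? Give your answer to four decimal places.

P(N = 3) = 0.28.
Σ M·P over the event = 2·(0.08) + 4·(0.10) + 9·(0.10) = 1.46.
E[M | N = 3] = (1.46) / (0.28) = 5.2143.

5.2143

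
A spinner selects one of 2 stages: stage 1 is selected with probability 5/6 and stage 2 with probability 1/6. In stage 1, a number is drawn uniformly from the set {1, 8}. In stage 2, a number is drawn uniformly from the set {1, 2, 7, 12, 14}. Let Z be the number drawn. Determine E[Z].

E[Z | stage 1] = (1+8)/2 = 9/2.
E[Z | stage 2] = (1+2+7+12+14)/5 = 36/5.
By the law of total expectation,
E[Z] = (5/6)·(9/2) + (1/6)·(36/5) = 99/20.

99/20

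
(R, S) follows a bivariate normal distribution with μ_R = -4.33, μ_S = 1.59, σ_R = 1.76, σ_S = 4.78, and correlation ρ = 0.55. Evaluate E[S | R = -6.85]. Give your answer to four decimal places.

For a bivariate normal, E[S | R=x] = μ_S + ρ·(σ_S/σ_R)·(x − μ_R).
E[S | R=-6.85] = 1.59 + (0.55)·(4.78/1.76)·(-6.85 − (-4.33)) = 1.59 + (1.49375)·(-2.52) = -2.1743.

-2.1743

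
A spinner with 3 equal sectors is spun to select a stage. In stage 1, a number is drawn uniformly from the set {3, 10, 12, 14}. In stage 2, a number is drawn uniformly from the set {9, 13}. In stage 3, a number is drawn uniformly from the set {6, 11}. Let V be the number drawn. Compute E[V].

E[V | stage 1] = (3+10+12+14)/4 = 39/4.
E[V | stage 2] = (9+13)/2 = 11.
E[V | stage 3] = (6+11)/2 = 17/2.
E[V] = (1/3)·(39/4) + (1/3)·(11) + (1/3)·(17/2) = 39/4.

39/4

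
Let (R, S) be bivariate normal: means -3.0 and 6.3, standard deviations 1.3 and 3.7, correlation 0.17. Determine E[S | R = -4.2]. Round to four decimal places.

5.7194

For a bivariate normal, E[S | R=x] = μ_S + ρ·(σ_S/σ_R)·(x − μ_R).
E[S | R=-4.2] = 6.3 + (0.17)·(3.7/1.3)·(-4.2 − (-3.0)) = 6.3 + (0.48385)·(-1.2) = 5.7194.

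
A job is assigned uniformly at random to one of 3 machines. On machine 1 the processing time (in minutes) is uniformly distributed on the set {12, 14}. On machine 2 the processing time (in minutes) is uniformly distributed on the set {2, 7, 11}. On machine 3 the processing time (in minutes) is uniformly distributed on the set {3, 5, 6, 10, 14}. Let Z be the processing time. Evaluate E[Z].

409/45

E[Z | machine 1] = (12+14)/2 = 13.
E[Z | machine 2] = (2+7+11)/3 = 20/3.
E[Z | machine 3] = (3+5+6+10+14)/5 = 38/5.
E[Z] = (1/3)·(13) + (1/3)·(20/3) + (1/3)·(38/5) = 409/45.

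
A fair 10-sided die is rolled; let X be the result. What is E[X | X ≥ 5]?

15/2

Given X ≥ 5, X is equally likely to be any of {5, 6, 7, 8, 9, 10}.
E[X | X ≥ 5] = (5 + 6 + 7 + 8 + 9 + 10) / 6 = 15/2.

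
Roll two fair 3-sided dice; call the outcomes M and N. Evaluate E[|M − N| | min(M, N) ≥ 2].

1/2

P(min(M, N) ≥ 2) = 4/9.
Summing |M−N|·P(x,y) over outcomes with min(M, N) ≥ 2 gives 2/9.
E[|M − N| | min(M, N) ≥ 2] = (2/9) / (4/9) = 1/2.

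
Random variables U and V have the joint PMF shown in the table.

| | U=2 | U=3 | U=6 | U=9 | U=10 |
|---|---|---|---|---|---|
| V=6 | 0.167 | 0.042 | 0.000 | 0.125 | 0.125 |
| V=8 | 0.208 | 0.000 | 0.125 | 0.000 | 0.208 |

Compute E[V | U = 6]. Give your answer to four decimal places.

P(U = 6) = 0.125.
Σ V·P over the event = 8·(0.125) = 1.000.
E[V | U = 6] = (1.000) / (0.125) = 8.0000.

8.0000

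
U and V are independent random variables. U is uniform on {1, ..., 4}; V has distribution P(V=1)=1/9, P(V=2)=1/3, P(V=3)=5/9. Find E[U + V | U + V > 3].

P(U + V > 3) = 31/36.
Summing (U+V)·P(x,y) over outcomes with U + V > 3 gives 41/9.
E[U + V | U + V > 3] = (41/9) / (31/36) = 164/31.

164/31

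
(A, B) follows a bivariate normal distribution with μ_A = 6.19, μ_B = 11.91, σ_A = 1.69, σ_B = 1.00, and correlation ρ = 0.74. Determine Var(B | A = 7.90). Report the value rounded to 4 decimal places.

0.4524

Var(B | A=x) = (1 − ρ²)·σ_B².
Var(B | A=7.90) = (1.00)²·(1 − (0.74)²) = 1·0.4524 = 0.4524.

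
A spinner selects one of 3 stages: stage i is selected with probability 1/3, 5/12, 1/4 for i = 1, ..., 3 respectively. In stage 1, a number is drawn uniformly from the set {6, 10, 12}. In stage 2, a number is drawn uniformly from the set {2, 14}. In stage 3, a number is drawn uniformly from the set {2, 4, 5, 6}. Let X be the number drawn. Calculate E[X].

E[X | stage 1] = (6+10+12)/3 = 28/3.
E[X | stage 2] = (2+14)/2 = 8.
E[X | stage 3] = (2+4+5+6)/4 = 17/4.
By the law of total expectation,
E[X] = (1/3)·(28/3) + (5/12)·(8) + (1/4)·(17/4) = 1081/144.

1081/144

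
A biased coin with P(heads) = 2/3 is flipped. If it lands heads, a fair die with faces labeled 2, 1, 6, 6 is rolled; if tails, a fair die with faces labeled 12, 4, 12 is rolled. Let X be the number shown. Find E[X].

E[X | heads] = (2+1+6+6)/4 = 15/4.
E[X | tails] = (12+4+12)/3 = 28/3.
E[X] = (2/3)·(15/4) + (1/3)·(28/3) = 101/18.

101/18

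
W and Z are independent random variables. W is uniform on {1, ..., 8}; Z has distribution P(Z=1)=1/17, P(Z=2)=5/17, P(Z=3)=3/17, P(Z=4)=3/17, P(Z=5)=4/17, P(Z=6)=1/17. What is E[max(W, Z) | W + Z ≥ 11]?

36/5

P(W + Z ≥ 11) = 25/136.
Summing max(W,Z)·P(x,y) over outcomes with W + Z ≥ 11 gives 45/34.
E[max(W, Z) | W + Z ≥ 11] = (45/34) / (25/136) = 36/5.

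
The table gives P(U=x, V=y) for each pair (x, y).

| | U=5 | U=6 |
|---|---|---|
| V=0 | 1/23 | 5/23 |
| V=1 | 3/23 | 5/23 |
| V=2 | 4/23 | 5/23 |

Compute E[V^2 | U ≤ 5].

19/8

P(U ≤ 5) = 8/23.
Summing V^2·P(U=x,V=y) over the conditioning event gives 19/23.
E[V^2 | U ≤ 5] = (19/23) / (8/23) = 19/8.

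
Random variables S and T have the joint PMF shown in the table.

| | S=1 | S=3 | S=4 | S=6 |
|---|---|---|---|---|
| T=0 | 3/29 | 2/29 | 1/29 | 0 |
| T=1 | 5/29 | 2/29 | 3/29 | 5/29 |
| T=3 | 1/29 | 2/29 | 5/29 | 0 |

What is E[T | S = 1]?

P(S = 1) = 9/29.
Σ T·P over the event = 0·(3/29) + 1·(5/29) + 3·(1/29) = 8/29.
E[T | S = 1] = (8/29) / (9/29) = 8/9.

8/9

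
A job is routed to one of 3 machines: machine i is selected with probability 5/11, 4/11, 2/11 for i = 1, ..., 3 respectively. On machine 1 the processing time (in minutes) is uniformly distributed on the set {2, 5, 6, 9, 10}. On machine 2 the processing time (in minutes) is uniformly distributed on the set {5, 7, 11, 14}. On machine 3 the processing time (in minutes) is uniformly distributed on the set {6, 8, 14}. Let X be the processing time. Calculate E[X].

E[X | machine 1] = (2+5+6+9+10)/5 = 32/5.
E[X | machine 2] = (5+7+11+14)/4 = 37/4.
E[X | machine 3] = (6+8+14)/3 = 28/3.
By the law of total expectation,
E[X] = (5/11)·(32/5) + (4/11)·(37/4) + (2/11)·(28/3) = 263/33.

263/33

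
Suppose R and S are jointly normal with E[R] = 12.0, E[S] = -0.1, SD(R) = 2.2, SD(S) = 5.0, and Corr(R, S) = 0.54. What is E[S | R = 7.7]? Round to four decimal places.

-5.3773

E[S | R=x] = μ_S + ρ(σ_S/σ_R)(x − μ_R) for jointly normal variables.
E[S | R=7.7] = -0.1 + (0.54)·(5.0/2.2)·(7.7 − (12.0)) = -0.1 + (1.22727)·(-4.3) = -5.3773.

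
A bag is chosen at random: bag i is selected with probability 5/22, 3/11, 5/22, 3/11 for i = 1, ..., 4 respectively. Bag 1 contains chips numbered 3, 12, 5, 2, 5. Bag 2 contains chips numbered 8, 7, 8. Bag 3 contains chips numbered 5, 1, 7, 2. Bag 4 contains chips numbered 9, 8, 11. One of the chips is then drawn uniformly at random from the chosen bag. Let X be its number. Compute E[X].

591/88

E[X | bag 1] = (3+12+5+2+5)/5 = 27/5.
E[X | bag 2] = (8+7+8)/3 = 23/3.
E[X | bag 3] = (5+1+7+2)/4 = 15/4.
E[X | bag 4] = (9+8+11)/3 = 28/3.
E[X] = (5/22)·(27/5) + (3/11)·(23/3) + (5/22)·(15/4) + (3/11)·(28/3) = 591/88.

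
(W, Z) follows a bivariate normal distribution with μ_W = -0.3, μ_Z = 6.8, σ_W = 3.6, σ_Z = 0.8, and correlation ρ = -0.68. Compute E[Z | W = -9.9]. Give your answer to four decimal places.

For a bivariate normal, E[Z | W=x] = μ_Z + ρ·(σ_Z/σ_W)·(x − μ_W).
E[Z | W=-9.9] = 6.8 + (-0.68)·(0.8/3.6)·(-9.9 − (-0.3)) = 6.8 + (-0.15111)·(-9.6) = 8.2507.

8.2507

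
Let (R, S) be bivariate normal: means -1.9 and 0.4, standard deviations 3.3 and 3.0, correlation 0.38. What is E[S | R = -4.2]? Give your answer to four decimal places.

For a bivariate normal, E[S | R=x] = μ_S + ρ·(σ_S/σ_R)·(x − μ_R).
E[S | R=-4.2] = 0.4 + (0.38)·(3.0/3.3)·(-4.2 − (-1.9)) = 0.4 + (0.34545)·(-2.3) = -0.3945.

-0.3945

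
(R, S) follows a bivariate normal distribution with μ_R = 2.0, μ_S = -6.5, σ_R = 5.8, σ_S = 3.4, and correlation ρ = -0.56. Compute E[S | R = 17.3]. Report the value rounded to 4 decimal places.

-11.5226

E[S | R=x] = μ_S + ρ(σ_S/σ_R)(x − μ_R) for jointly normal variables.
E[S | R=17.3] = -6.5 + (-0.56)·(3.4/5.8)·(17.3 − (2.0)) = -6.5 + (-0.328276)·(15.3) = -11.5226.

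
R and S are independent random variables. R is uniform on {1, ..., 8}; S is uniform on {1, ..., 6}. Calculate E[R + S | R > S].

P(R > S) = 9/16.
Summing (R+S)·P(x,y) over outcomes with R > S gives 79/16.
E[R + S | R > S] = (79/16) / (9/16) = 79/9.

79/9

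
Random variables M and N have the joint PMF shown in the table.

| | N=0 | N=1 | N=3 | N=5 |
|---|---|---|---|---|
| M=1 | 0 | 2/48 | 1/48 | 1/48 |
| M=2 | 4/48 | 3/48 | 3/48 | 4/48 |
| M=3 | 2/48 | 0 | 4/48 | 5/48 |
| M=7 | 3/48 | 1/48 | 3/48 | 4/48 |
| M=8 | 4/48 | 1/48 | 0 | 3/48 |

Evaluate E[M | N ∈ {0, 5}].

143/30

P(N ∈ {0, 5}) = 5/8.
Summing M·P(M=x,N=y) over the conditioning event gives 143/48.
E[M | N ∈ {0, 5}] = (143/48) / (5/8) = 143/30.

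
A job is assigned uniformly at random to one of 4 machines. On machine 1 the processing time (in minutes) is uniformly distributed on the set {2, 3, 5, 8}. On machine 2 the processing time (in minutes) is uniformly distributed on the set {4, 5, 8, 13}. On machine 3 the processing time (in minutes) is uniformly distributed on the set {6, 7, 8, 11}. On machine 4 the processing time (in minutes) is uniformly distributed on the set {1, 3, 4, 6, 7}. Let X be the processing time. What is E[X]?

E[X | machine 1] = (2+3+5+8)/4 = 9/2.
E[X | machine 2] = (4+5+8+13)/4 = 15/2.
E[X | machine 3] = (6+7+8+11)/4 = 8.
E[X | machine 4] = (1+3+4+6+7)/5 = 21/5.
By the law of total expectation,
E[X] = (1/4)·(9/2) + (1/4)·(15/2) + (1/4)·(8) + (1/4)·(21/5) = 121/20.

121/20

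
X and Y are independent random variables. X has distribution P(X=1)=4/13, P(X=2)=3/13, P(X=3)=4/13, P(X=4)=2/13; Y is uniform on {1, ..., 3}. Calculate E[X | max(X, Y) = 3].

46/19

P(max(X, Y) = 3) = 19/39.
Summing X·P(x,y) over outcomes with max(X, Y) = 3 gives 46/39.
E[X | max(X, Y) = 3] = (46/39) / (19/39) = 46/19.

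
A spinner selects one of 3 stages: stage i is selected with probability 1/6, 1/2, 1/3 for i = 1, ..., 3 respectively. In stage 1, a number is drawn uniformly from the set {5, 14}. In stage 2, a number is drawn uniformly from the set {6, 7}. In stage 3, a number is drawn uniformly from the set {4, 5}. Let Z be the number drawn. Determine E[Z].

19/3

E[Z | stage 1] = (5+14)/2 = 19/2.
E[Z | stage 2] = (6+7)/2 = 13/2.
E[Z | stage 3] = (4+5)/2 = 9/2.
By the law of total expectation,
E[Z] = (1/6)·(19/2) + (1/2)·(13/2) + (1/3)·(9/2) = 19/3.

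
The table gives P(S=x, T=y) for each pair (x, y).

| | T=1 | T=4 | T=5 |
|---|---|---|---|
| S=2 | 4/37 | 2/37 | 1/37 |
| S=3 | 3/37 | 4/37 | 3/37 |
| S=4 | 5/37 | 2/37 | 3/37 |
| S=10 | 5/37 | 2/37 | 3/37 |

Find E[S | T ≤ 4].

P(T ≤ 4) = 27/37.
Σ S·P over the event = 2·(4/37) + 2·(2/37) + 3·(3/37) + 3·(4/37) + 4·(5/37) + 4·(2/37) + 10·(5/37) + 10·(2/37) = 131/37.
E[S | T ≤ 4] = (131/37) / (27/37) = 131/27.

131/27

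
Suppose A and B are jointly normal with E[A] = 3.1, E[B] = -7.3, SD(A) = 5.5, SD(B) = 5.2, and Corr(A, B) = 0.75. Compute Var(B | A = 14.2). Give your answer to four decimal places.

11.8300

The conditional variance in a bivariate normal is σ_B²(1 − ρ²), independent of x.
Var(B | A=14.2) = (5.2)²·(1 − (0.75)²) = 27.04·0.4375 = 11.8300.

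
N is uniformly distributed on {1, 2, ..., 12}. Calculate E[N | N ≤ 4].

5/2

Given N ≤ 4, N is equally likely to be any of {1, 2, 3, 4}.
E[N | N ≤ 4] = (1 + 2 + 3 + 4) / 4 = 5/2.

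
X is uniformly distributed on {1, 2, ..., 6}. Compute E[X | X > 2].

Given X > 2, X is equally likely to be any of {3, 4, 5, 6}.
E[X | X > 2] = (3 + 4 + 5 + 6) / 4 = 9/2.

9/2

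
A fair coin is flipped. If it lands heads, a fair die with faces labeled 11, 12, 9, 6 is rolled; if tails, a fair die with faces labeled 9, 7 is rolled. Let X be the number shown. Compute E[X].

E[X | heads] = (11+12+9+6)/4 = 19/2.
E[X | tails] = (9+7)/2 = 8.
By the law of total expectation,
E[X] = (1/2)·(19/2) + (1/2)·(8) = 35/4.

35/4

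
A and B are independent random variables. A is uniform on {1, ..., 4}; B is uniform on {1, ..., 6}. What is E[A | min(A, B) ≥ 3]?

Outcomes with min(A, B) ≥ 3: (3,3), (3,4), (3,5), (3,6), (4,3), (4,4), (4,5), (4,6), each with probability 1/24.
E[A | min(A, B) ≥ 3] = (3 + 3 + 3 + 3 + 4 + 4 + 4 + 4) / 8 = 7/2.

7/2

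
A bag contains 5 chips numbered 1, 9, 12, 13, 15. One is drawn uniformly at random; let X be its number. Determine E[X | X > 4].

P(X > 4) = 4/5.
Σ over the event: 9·1/5 + 12·1/5 + 13·1/5 + 15·1/5 = 49/5.
E[X | X > 4] = (49/5) / (4/5) = 49/4.

49/4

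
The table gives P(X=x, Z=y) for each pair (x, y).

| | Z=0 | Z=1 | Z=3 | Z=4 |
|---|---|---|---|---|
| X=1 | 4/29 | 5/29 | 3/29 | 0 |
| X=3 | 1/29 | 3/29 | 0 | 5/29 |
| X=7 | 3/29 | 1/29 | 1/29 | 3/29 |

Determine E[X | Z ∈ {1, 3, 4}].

67/21

P(Z ∈ {1, 3, 4}) = 21/29.
Σ X·P over the event = 1·(5/29) + 1·(3/29) + 3·(3/29) + 3·(5/29) + 7·(1/29) + 7·(1/29) + 7·(3/29) = 67/29.
E[X | Z ∈ {1, 3, 4}] = (67/29) / (21/29) = 67/21.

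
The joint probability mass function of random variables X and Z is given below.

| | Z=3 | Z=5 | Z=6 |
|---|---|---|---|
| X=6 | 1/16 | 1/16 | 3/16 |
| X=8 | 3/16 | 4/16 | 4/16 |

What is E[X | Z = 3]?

15/2

P(Z = 3) = 1/4.
Σ X·P over the event = 6·(1/16) + 8·(3/16) = 15/8.
E[X | Z = 3] = (15/8) / (1/4) = 15/2.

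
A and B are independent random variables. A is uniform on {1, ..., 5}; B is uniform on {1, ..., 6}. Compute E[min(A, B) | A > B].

2

Outcomes with A > B: (2,1), (3,1), (3,2), (4,1), (4,2), (4,3), (5,1), (5,2), (5,3), (5,4), each with probability 1/30.
E[min(A, B) | A > B] = (1 + 1 + 2 + 1 + 2 + 3 + 1 + 2 + 3 + 4) / 10 = 2.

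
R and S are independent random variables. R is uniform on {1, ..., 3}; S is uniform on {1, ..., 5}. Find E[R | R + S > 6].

8/3

P(R + S > 6) = 1/5.
Summing R·P(x,y) over outcomes with R + S > 6 gives 8/15.
E[R | R + S > 6] = (8/15) / (1/5) = 8/3.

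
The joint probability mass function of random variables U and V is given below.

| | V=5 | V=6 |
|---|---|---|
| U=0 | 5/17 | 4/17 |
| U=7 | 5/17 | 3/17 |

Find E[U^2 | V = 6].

21

P(V = 6) = 7/17.
Summing U^2·P(U=x,V=y) over the conditioning event gives 147/17.
E[U^2 | V = 6] = (147/17) / (7/17) = 21.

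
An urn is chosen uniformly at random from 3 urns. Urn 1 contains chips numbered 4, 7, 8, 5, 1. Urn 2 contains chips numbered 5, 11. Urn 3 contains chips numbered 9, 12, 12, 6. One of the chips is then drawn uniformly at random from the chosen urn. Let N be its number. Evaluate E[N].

E[N | urn 1] = (4+7+8+5+1)/5 = 5.
E[N | urn 2] = (5+11)/2 = 8.
E[N | urn 3] = (9+12+12+6)/4 = 39/4.
E[N] = (1/3)·(5) + (1/3)·(8) + (1/3)·(39/4) = 91/12.

91/12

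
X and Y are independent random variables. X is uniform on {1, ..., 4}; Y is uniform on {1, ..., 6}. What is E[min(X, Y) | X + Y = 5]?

Outcomes with X + Y = 5: (1,4), (2,3), (3,2), (4,1), each with probability 1/24.
E[min(X, Y) | X + Y = 5] = (1 + 2 + 2 + 1) / 4 = 3/2.

3/2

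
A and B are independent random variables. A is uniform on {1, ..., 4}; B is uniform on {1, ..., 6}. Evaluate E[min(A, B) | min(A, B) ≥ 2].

P(min(A, B) ≥ 2) = 5/8.
Summing min(A,B)·P(x,y) over outcomes with min(A, B) ≥ 2 gives 41/24.
E[min(A, B) | min(A, B) ≥ 2] = (41/24) / (5/8) = 41/15.

41/15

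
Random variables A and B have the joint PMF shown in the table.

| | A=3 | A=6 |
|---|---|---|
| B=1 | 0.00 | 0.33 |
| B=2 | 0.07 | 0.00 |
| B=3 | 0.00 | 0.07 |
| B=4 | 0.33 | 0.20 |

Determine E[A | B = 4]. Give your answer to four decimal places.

4.1321

P(B = 4) = 0.53.
Σ A·P over the event = 3·(0.33) + 6·(0.20) = 2.19.
E[A | B = 4] = (2.19) / (0.53) = 4.1321.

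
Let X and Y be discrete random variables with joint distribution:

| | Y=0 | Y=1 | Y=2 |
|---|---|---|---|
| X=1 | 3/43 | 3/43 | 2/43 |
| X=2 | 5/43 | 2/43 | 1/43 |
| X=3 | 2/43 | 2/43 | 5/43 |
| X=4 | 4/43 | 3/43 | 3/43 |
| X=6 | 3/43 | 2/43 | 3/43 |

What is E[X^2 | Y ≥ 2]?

P(Y ≥ 2) = 14/43.
Σ X^2·P over the event = 1·(2/43) + 4·(1/43) + 9·(5/43) + 16·(3/43) + 36·(3/43) = 207/43.
E[X^2 | Y ≥ 2] = (207/43) / (14/43) = 207/14.

207/14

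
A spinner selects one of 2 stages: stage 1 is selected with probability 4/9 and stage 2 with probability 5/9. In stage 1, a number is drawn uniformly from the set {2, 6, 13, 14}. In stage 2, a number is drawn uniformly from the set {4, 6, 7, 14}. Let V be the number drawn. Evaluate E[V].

E[V | stage 1] = (2+6+13+14)/4 = 35/4.
E[V | stage 2] = (4+6+7+14)/4 = 31/4.
E[V] = (4/9)·(35/4) + (5/9)·(31/4) = 295/36.

295/36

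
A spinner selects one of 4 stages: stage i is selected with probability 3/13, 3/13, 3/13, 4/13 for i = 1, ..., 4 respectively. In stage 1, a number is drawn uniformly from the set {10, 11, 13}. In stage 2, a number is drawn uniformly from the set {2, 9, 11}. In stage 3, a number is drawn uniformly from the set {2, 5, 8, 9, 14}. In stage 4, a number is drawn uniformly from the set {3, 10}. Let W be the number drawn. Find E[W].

524/65

E[W | stage 1] = (10+11+13)/3 = 34/3.
E[W | stage 2] = (2+9+11)/3 = 22/3.
E[W | stage 3] = (2+5+8+9+14)/5 = 38/5.
E[W | stage 4] = (3+10)/2 = 13/2.
E[W] = (3/13)·(34/3) + (3/13)·(22/3) + (3/13)·(38/5) + (4/13)·(13/2) = 524/65.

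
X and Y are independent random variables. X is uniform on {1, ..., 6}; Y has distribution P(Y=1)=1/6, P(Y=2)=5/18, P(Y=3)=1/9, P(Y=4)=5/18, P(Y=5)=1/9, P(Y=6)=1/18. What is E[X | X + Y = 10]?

P(X + Y = 10) = 2/27.
Summing X·P(x,y) over outcomes with X + Y = 10 gives 11/27.
E[X | X + Y = 10] = (11/27) / (2/27) = 11/2.

11/2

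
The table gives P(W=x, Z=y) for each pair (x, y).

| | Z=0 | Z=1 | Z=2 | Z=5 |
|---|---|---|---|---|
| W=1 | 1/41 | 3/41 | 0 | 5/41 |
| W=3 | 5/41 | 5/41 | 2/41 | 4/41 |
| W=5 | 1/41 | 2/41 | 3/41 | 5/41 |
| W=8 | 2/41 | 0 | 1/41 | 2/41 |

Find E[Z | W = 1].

P(W = 1) = 9/41.
Σ Z·P over the event = 0·(1/41) + 1·(3/41) + 5·(5/41) = 28/41.
E[Z | W = 1] = (28/41) / (9/41) = 28/9.

28/9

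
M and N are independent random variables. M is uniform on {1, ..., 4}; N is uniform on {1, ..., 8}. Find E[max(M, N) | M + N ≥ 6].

127/22

P(M + N ≥ 6) = 11/16.
Summing max(M,N)·P(x,y) over outcomes with M + N ≥ 6 gives 127/32.
E[max(M, N) | M + N ≥ 6] = (127/32) / (11/16) = 127/22.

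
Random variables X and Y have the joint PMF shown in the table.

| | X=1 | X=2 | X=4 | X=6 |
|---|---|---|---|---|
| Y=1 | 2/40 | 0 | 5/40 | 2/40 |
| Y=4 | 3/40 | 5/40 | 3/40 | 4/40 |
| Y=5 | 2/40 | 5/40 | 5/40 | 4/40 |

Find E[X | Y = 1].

P(Y = 1) = 9/40.
Σ X·P over the event = 1·(2/40) + 4·(5/40) + 6·(2/40) = 17/20.
E[X | Y = 1] = (17/20) / (9/40) = 34/9.

34/9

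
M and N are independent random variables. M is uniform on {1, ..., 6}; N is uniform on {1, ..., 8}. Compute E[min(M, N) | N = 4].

Outcomes with N = 4: (1,4), (2,4), (3,4), (4,4), (5,4), (6,4), each with probability 1/48.
E[min(M, N) | N = 4] = (1 + 2 + 3 + 4 + 4 + 4) / 6 = 3.

3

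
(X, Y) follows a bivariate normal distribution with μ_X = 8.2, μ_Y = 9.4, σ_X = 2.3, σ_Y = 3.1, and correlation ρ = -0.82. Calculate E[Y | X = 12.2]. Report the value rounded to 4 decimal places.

For a bivariate normal, E[Y | X=x] = μ_Y + ρ·(σ_Y/σ_X)·(x − μ_X).
E[Y | X=12.2] = 9.4 + (-0.82)·(3.1/2.3)·(12.2 − (8.2)) = 9.4 + (-1.10522)·(4) = 4.9791.

4.9791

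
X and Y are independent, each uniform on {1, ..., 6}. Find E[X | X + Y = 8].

4

P(X + Y = 8) = 5/36.
Summing X·P(x,y) over outcomes with X + Y = 8 gives 5/9.
E[X | X + Y = 8] = (5/9) / (5/36) = 4.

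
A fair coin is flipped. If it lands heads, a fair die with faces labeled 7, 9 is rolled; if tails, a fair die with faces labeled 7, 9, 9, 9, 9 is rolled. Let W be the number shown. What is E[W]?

83/10

E[W | heads] = (7+9)/2 = 8.
E[W | tails] = (7+9+9+9+9)/5 = 43/5.
E[W] = (1/2)·(8) + (1/2)·(43/5) = 83/10.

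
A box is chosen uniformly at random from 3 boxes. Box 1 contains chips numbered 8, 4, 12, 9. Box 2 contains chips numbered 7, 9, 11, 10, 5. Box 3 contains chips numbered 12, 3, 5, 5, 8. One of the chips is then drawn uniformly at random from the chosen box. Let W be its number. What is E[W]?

E[W | box 1] = (8+4+12+9)/4 = 33/4.
E[W | box 2] = (7+9+11+10+5)/5 = 42/5.
E[W | box 3] = (12+3+5+5+8)/5 = 33/5.
By the law of total expectation,
E[W] = (1/3)·(33/4) + (1/3)·(42/5) + (1/3)·(33/5) = 31/4.

31/4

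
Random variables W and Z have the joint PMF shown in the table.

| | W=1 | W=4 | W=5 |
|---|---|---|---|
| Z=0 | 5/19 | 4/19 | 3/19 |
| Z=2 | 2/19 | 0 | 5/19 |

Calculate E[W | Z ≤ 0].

3

P(Z ≤ 0) = 12/19.
Σ W·P over the event = 1·(5/19) + 4·(4/19) + 5·(3/19) = 36/19.
E[W | Z ≤ 0] = (36/19) / (12/19) = 3.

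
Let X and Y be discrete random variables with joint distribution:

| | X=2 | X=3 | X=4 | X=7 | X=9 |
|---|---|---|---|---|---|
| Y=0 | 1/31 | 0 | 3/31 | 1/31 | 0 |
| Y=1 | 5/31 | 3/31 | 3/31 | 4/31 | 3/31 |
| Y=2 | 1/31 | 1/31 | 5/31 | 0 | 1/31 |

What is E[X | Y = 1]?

P(Y = 1) = 18/31.
Σ X·P over the event = 2·(5/31) + 3·(3/31) + 4·(3/31) + 7·(4/31) + 9·(3/31) = 86/31.
E[X | Y = 1] = (86/31) / (18/31) = 43/9.

43/9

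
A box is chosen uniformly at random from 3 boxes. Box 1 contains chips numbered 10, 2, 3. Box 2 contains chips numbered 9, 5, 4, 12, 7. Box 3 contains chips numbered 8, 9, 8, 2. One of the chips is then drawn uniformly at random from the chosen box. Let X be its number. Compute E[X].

E[X | box 1] = (10+2+3)/3 = 5.
E[X | box 2] = (9+5+4+12+7)/5 = 37/5.
E[X | box 3] = (8+9+8+2)/4 = 27/4.
E[X] = (1/3)·(5) + (1/3)·(37/5) + (1/3)·(27/4) = 383/60.

383/60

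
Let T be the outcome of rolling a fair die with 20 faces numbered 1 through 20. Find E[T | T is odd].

Given T is odd, T is equally likely to be any of {1, 3, 5, 7, 9, 11, 13, 15, 17, 19}.
E[T | T is odd] = (1 + 3 + 5 + 7 + 9 + 11 + 13 + 15 + 17 + 19) / 10 = 10.

10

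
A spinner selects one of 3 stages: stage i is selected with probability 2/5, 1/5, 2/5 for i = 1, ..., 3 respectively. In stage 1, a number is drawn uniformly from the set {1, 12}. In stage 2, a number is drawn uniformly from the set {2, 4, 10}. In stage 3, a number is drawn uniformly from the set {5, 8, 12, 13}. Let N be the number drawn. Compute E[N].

112/15

E[N | stage 1] = (1+12)/2 = 13/2.
E[N | stage 2] = (2+4+10)/3 = 16/3.
E[N | stage 3] = (5+8+12+13)/4 = 19/2.
By the law of total expectation,
E[N] = (2/5)·(13/2) + (1/5)·(16/3) + (2/5)·(19/2) = 112/15.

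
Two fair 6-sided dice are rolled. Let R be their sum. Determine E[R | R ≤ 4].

10/3

P(R ≤ 4) = 1/6.
Σ over the event: 2·1/36 + 3·1/18 + 4·1/12 = 5/9.
E[R | R ≤ 4] = (5/9) / (1/6) = 10/3.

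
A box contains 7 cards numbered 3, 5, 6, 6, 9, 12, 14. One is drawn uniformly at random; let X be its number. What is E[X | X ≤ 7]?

5

P(X ≤ 7) = 4/7.
Σ over the event: 3·1/7 + 5·1/7 + 6·2/7 = 20/7.
E[X | X ≤ 7] = (20/7) / (4/7) = 5.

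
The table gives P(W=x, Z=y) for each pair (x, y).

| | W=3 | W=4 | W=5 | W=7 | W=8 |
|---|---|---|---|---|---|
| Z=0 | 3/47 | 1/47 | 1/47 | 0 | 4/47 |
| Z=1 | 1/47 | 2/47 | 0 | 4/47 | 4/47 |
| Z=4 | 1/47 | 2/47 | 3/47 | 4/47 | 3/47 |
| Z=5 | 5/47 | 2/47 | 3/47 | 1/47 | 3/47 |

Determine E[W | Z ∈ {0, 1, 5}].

P(Z ∈ {0, 1, 5}) = 34/47.
Summing W·P(W=x,Z=y) over the conditioning event gives 190/47.
E[W | Z ∈ {0, 1, 5}] = (190/47) / (34/47) = 95/17.

95/17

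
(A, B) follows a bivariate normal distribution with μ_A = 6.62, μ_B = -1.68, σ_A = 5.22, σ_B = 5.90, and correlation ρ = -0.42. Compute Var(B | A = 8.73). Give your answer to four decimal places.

The conditional variance in a bivariate normal is σ_B²(1 − ρ²), independent of x.
Var(B | A=8.73) = (5.90)²·(1 − (-0.42)²) = 34.81·0.8236 = 28.6695.

28.6695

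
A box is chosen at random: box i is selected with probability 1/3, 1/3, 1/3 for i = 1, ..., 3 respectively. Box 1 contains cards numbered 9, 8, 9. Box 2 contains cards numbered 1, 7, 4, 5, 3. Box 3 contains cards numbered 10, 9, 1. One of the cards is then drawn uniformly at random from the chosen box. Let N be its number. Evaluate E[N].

58/9

E[N | box 1] = (9+8+9)/3 = 26/3.
E[N | box 2] = (1+7+4+5+3)/5 = 4.
E[N | box 3] = (10+9+1)/3 = 20/3.
By the law of total expectation,
E[N] = (1/3)·(26/3) + (1/3)·(4) + (1/3)·(20/3) = 58/9.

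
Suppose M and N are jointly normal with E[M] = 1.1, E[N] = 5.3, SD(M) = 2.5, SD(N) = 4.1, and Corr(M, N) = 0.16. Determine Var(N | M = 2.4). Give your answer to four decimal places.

16.3797

The conditional variance in a bivariate normal is σ_N²(1 − ρ²), independent of x.
Var(N | M=2.4) = (4.1)²·(1 − (0.16)²) = 16.81·0.9744 = 16.3797.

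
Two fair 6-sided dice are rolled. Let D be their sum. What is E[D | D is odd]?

P(D is odd) = 1/2.
Σ over the event: 3·1/18 + 5·1/9 + 7·1/6 + 9·1/9 + 11·1/18 = 7/2.
E[D | D is odd] = (7/2) / (1/2) = 7.

7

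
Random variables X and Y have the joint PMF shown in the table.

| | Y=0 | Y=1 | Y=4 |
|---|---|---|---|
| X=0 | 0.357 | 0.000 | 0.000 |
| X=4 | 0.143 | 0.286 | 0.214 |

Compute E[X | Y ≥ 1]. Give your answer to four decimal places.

P(Y ≥ 1) = 0.500.
Σ X·P over the event = 4·(0.286) + 4·(0.214) = 2.000.
E[X | Y ≥ 1] = (2.000) / (0.500) = 4.0000.

4.0000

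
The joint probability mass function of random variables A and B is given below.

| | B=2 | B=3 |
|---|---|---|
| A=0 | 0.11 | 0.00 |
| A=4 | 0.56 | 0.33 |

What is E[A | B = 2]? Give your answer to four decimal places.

P(B = 2) = 0.67.
Summing A·P(A=x,B=y) over the conditioning event gives 2.24.
E[A | B = 2] = (2.24) / (0.67) = 3.3433.

3.3433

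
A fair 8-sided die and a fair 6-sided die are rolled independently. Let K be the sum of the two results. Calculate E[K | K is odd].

P(K is odd) = 1/2.
Σ over the event: 3·1/24 + 5·1/12 + 7·1/8 + 9·1/8 + 11·1/12 + 13·1/24 = 4.
E[K | K is odd] = (4) / (1/2) = 8.

8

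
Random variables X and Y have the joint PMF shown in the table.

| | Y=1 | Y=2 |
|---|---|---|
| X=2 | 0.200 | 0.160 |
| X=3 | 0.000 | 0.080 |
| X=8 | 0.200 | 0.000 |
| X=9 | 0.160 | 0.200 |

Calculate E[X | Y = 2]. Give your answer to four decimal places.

5.3636

P(Y = 2) = 0.440.
Σ X·P over the event = 2·(0.160) + 3·(0.080) + 9·(0.200) = 2.360.
E[X | Y = 2] = (2.360) / (0.440) = 5.3636.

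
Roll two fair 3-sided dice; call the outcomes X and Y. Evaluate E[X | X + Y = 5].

Outcomes with X + Y = 5: (2,3), (3,2), each with probability 1/9.
E[X | X + Y = 5] = (2 + 3) / 2 = 5/2.

5/2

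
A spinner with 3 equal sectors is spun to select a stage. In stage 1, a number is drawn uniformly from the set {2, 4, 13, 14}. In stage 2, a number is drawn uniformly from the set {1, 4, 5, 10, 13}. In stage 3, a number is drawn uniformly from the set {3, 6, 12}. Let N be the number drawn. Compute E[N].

437/60

E[N | stage 1] = (2+4+13+14)/4 = 33/4.
E[N | stage 2] = (1+4+5+10+13)/5 = 33/5.
E[N | stage 3] = (3+6+12)/3 = 7.
By the law of total expectation,
E[N] = (1/3)·(33/4) + (1/3)·(33/5) + (1/3)·(7) = 437/60.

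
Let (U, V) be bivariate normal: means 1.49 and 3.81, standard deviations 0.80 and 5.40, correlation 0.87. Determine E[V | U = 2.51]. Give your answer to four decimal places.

The regression of V on U has slope ρ·σ_V/σ_U and passes through (μ_U, μ_V).
E[V | U=2.51] = 3.81 + (0.87)·(5.40/0.80)·(2.51 − (1.49)) = 3.81 + (5.8725)·(1.02) = 9.8000.

9.8000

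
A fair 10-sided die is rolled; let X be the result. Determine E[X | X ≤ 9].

5

Given X ≤ 9, X is equally likely to be any of {1, 2, 3, 4, 5, 6, 7, 8, 9}.
E[X | X ≤ 9] = (1 + 2 + 3 + 4 + 5 + 6 + 7 + 8 + 9) / 9 = 5.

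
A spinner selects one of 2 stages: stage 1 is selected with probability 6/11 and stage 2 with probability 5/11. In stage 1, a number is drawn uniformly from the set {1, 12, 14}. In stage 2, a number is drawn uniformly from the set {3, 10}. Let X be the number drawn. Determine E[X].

173/22

E[X | stage 1] = (1+12+14)/3 = 9.
E[X | stage 2] = (3+10)/2 = 13/2.
E[X] = (6/11)·(9) + (5/11)·(13/2) = 173/22.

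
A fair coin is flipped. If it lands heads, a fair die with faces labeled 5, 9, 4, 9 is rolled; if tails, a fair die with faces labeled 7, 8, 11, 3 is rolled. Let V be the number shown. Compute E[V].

7

E[V | heads] = (5+9+4+9)/4 = 27/4.
E[V | tails] = (7+8+11+3)/4 = 29/4.
By the law of total expectation,
E[V] = (1/2)·(27/4) + (1/2)·(29/4) = 7.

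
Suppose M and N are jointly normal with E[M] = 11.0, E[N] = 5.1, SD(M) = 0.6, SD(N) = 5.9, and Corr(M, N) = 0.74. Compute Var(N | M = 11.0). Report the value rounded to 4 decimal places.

The conditional variance in a bivariate normal is σ_N²(1 − ρ²), independent of x.
Var(N | M=11.0) = (5.9)²·(1 − (0.74)²) = 34.81·0.4524 = 15.7480.

15.7480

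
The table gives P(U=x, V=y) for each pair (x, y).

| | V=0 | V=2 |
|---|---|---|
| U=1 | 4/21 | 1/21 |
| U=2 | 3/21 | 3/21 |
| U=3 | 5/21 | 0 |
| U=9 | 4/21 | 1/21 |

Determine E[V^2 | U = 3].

0

P(U = 3) = 5/21.
Σ V^2·P over the event = 0·(5/21) = 0.
E[V^2 | U = 3] = (0) / (5/21) = 0.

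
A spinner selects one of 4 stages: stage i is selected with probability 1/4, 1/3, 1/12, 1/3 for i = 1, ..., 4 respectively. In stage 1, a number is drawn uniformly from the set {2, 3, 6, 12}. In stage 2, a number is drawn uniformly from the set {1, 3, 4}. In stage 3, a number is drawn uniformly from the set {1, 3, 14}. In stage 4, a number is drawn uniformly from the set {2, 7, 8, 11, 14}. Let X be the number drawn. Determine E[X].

4051/720

E[X | stage 1] = (2+3+6+12)/4 = 23/4.
E[X | stage 2] = (1+3+4)/3 = 8/3.
E[X | stage 3] = (1+3+14)/3 = 6.
E[X | stage 4] = (2+7+8+11+14)/5 = 42/5.
By the law of total expectation,
E[X] = (1/4)·(23/4) + (1/3)·(8/3) + (1/12)·(6) + (1/3)·(42/5) = 4051/720.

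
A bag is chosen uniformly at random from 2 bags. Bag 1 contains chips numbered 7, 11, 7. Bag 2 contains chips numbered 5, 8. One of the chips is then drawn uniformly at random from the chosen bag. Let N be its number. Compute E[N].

89/12

E[N | bag 1] = (7+11+7)/3 = 25/3.
E[N | bag 2] = (5+8)/2 = 13/2.
By the law of total expectation,
E[N] = (1/2)·(25/3) + (1/2)·(13/2) = 89/12.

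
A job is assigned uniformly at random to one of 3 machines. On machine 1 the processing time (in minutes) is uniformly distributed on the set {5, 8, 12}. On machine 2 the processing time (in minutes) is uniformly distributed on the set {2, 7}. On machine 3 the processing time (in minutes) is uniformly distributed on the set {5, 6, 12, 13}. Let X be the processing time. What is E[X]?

131/18

E[X | machine 1] = (5+8+12)/3 = 25/3.
E[X | machine 2] = (2+7)/2 = 9/2.
E[X | machine 3] = (5+6+12+13)/4 = 9.
By the law of total expectation,
E[X] = (1/3)·(25/3) + (1/3)·(9/2) + (1/3)·(9) = 131/18.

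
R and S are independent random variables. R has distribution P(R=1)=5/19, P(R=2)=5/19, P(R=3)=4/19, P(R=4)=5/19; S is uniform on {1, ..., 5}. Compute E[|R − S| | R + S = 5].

P(R + S = 5) = 1/5.
Summing |R−S|·P(x,y) over outcomes with R + S = 5 gives 39/95.
E[|R − S| | R + S = 5] = (39/95) / (1/5) = 39/19.

39/19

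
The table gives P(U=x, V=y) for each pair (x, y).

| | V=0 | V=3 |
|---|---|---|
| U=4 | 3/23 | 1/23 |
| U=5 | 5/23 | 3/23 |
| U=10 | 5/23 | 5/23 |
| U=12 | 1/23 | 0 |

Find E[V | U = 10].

P(U = 10) = 10/23.
Σ V·P over the event = 0·(5/23) + 3·(5/23) = 15/23.
E[V | U = 10] = (15/23) / (10/23) = 3/2.

3/2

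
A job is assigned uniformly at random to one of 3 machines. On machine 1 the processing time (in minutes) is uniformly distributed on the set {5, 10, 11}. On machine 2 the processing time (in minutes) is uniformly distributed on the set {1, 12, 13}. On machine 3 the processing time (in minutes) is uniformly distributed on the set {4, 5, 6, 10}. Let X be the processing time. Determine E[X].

283/36

E[X | machine 1] = (5+10+11)/3 = 26/3.
E[X | machine 2] = (1+12+13)/3 = 26/3.
E[X | machine 3] = (4+5+6+10)/4 = 25/4.
By the law of total expectation,
E[X] = (1/3)·(26/3) + (1/3)·(26/3) + (1/3)·(25/4) = 283/36.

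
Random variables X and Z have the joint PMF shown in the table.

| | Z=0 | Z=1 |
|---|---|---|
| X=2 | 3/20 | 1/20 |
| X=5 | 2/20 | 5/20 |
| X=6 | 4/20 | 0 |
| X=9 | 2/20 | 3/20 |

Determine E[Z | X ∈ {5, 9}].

2/3

P(X ∈ {5, 9}) = 3/5.
Σ Z·P over the event = 0·(2/20) + 1·(5/20) + 0·(2/20) + 1·(3/20) = 2/5.
E[Z | X ∈ {5, 9}] = (2/5) / (3/5) = 2/3.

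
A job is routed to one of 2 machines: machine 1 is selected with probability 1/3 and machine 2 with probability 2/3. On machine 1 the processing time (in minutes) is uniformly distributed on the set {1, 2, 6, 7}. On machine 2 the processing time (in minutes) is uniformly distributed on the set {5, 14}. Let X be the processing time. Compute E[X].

E[X | machine 1] = (1+2+6+7)/4 = 4.
E[X | machine 2] = (5+14)/2 = 19/2.
E[X] = (1/3)·(4) + (2/3)·(19/2) = 23/3.

23/3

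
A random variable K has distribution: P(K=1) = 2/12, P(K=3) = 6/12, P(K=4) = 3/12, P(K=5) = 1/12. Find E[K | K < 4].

P(K < 4) = 2/3.
Σ over the event: 1·1/6 + 3·1/2 = 5/3.
E[K | K < 4] = (5/3) / (2/3) = 5/2.

5/2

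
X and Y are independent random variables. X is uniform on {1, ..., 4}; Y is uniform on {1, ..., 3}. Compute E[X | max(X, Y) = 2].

Outcomes with max(X, Y) = 2: (1,2), (2,1), (2,2), each with probability 1/12.
E[X | max(X, Y) = 2] = (1 + 2 + 2) / 3 = 5/3.

5/3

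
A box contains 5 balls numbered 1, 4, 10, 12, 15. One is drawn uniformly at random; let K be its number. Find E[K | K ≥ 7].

37/3

P(K ≥ 7) = 3/5.
Σ over the event: 10·1/5 + 12·1/5 + 15·1/5 = 37/5.
E[K | K ≥ 7] = (37/5) / (3/5) = 37/3.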